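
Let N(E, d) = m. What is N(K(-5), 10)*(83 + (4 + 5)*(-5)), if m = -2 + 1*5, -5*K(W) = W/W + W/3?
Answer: 114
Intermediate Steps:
K(W) = -⅕ - W/15 (K(W) = -(W/W + W/3)/5 = -(1 + W*(⅓))/5 = -(1 + W/3)/5 = -⅕ - W/15)
m = 3 (m = -2 + 5 = 3)
N(E, d) = 3
N(K(-5), 10)*(83 + (4 + 5)*(-5)) = 3*(83 + (4 + 5)*(-5)) = 3*(83 + 9*(-5)) = 3*(83 - 45) = 3*38 = 114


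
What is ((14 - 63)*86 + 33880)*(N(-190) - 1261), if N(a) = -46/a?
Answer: -3553156152/95 ≈ -3.7402e+7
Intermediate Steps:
((14 - 63)*86 + 33880)*(N(-190) - 1261) = ((14 - 63)*86 + 33880)*(-46/(-190) - 1261) = (-49*86 + 33880)*(-46*(-1/190) - 1261) = (-4214 + 33880)*(23/95 - 1261) = 29666*(-119772/95) = -3553156152/95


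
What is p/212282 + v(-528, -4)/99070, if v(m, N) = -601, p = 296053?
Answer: 7300597307/5257694435 ≈ 1.3886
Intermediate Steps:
p/212282 + v(-528, -4)/99070 = 296053/212282 - 601/99070 = 7300597307/5257694435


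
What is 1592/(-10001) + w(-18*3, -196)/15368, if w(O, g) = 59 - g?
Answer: -1289153/9040904 ≈ -0.14259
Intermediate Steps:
1592/(-10001) + w(-18*3, -196)/15368 = 1592/(-10001) + (59 - 1*(-196))/15368 = 1592*(-1/10001) + (59 + 196)*(1/15368) = -1592/10001 + 255*(1/15368) = -1592/10001 + 15/904 = -1289153/9040904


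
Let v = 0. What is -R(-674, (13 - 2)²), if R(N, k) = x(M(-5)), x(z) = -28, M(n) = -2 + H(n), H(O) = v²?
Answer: 28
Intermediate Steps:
H(O) = 0 (H(O) = 0² = 0)
M(n) = -2 (M(n) = -2 + 0 = -2)
R(N, k) = -28
-R(-674, (13 - 2)²) = -1*(-28) = 28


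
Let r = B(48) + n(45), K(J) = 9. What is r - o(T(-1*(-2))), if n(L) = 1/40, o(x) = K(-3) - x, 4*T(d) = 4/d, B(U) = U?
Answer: 1581/40 ≈ 39.525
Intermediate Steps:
T(d) = 1/d (T(d) = (4/d)/4 = 1/d)
o(x) = 9 - x
n(L) = 1/40
r = 1921/40 (r = 48 + 1/40 = 1921/40 ≈ 48.025)
r - o(T(-1*(-2))) = 1921/40 - (9 - 1/((-1*(-2)))) = 1921/40 - (9 - 1/2) = 1921/40 - (9 - 1*½) = 1921/40 - (9 - ½) = 1921/40 - 1*17/2 = 1921/40 - 17/2 = 1581/40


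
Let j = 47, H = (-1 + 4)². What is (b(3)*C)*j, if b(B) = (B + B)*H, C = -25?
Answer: -63450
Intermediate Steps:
H = 9 (H = 3² = 9)
b(B) = 18*B (b(B) = (B + B)*9 = (2*B)*9 = 18*B)
(b(3)*C)*j = ((18*3)*(-25))*47 = (54*(-25))*47 = -1350*47 = -63450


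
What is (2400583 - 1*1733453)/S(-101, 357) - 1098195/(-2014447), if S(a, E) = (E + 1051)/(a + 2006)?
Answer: 1280063643951555/1418170688 ≈ 9.0262e+5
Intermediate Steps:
S(a, E) = (1051 + E)/(2006 + a)
(2400583 - 1*1733453)/S(-101, 357) - 1098195/(-2014447) = (2400583 - 1*1733453)/(((1051 + 357)/(2006 - 101))) - 1098195/(-2014447) = (2400583 - 1733453)/((1408/1905)) - 1098195*(-1/2014447) = 667130/(((1/1905)*1408)) + 1098195/2014447 = 667130/(1408/1905) + 1098195/2014447 = 667130*(1905/1408) + 1098195/2014447 = 635441325/704 + 1098195/2014447 = 1280063643951555/1418170688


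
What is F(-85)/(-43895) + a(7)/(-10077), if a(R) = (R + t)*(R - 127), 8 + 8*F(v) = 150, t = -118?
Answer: -779813689/589773220 ≈ -1.3222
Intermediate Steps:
F(v) = 71/4 (F(v) = -1 + (⅛)*150 = -1 + 75/4 = 71/4)
a(R) = (-127 + R)*(-118 + R) (a(R) = (R - 118)*(R - 127) = (-118 + R)*(-127 + R) = (-127 + R)*(-118 + R))
F(-85)/(-43895) + a(7)/(-10077) = (71/4)/(-43895) + (14986 + 7² - 245*7)/(-10077) = (71/4)*(-1/43895) + (14986 + 49 - 1715)*(-1/10077) = -71/175580 + 13320*(-1/10077) = -71/175580 - 4440/3359 = -779813689/589773220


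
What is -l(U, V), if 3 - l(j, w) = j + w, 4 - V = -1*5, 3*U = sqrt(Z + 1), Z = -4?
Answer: 6 + I*sqrt(3)/3 ≈ 6.0 + 0.57735*I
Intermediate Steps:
U = I*sqrt(3)/3 (U = sqrt(-4 + 1)/3 = sqrt(-3)/3 = (I*sqrt(3))/3 = I*sqrt(3)/3 ≈ 0.57735*I)
V = 9 (V = 4 - (-1)*5 = 4 - 1*(-5) = 4 + 5 = 9)
l(j, w) = 3 - j - w (l(j, w) = 3 - (j + w) = 3 + (-j - w) = 3 - j - w)
-l(U, V) = -(3 - I*sqrt(3)/3 - 1*9) = -(3 - I*sqrt(3)/3 - 9) = -(-6 - I*sqrt(3)/3) = 6 + I*sqrt(3)/3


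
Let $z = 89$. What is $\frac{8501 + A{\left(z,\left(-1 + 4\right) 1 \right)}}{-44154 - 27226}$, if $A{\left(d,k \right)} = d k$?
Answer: $- \frac{2192}{17845} \approx -0.12284$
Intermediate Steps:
$\frac{8501 + A{\left(z,\left(-1 + 4\right) 1 \right)}}{-44154 - 27226} = \frac{8501 + 89 \left(-1 + 4\right) 1}{-44154 - 27226} = \frac{8501 + 89 \cdot 3 \cdot 1}{-71380} = \left(8501 + 89 \cdot 3\right) \left(- \frac{1}{71380}\right) = \left(8501 + 267\right) \left(- \frac{1}{71380}\right) = 8768 \left(- \frac{1}{71380}\right) = - \frac{2192}{17845}$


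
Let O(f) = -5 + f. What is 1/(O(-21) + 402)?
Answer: 1/376 ≈ 0.0026596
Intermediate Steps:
1/(O(-21) + 402) = 1/((-5 - 21) + 402) = 1/(-26 + 402) = 1/376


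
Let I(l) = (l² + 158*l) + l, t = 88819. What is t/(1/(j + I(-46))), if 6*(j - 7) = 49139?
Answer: 1598120267/6 ≈ 2.6635e+8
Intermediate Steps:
j = 49181/6 (j = 7 + (⅙)*49139 = 7 + 49139/6 = 49181/6 ≈ 8196.8)
I(l) = l² + 159*l
t/(1/(j + I(-46))) = 88819/(1/(49181/6 - 46*(159 - 46))) = 88819/(1/(49181/6 - 46*113)) = 88819/(1/(49181/6 - 5198)) = 88819/(1/(17993/6)) = 88819/(6/17993) = 88819*(17993/6) = 1598120267/6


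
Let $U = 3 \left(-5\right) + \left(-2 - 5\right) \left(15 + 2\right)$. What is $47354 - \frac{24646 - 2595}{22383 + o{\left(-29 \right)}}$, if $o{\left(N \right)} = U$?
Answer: $\frac{1053557095}{22249} \approx 47353.0$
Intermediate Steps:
$U = -134$ ($U = -15 - 119 = -134$)
$o{\left(N \right)} = -134$
$47354 - \frac{24646 - 2595}{22383 + o{\left(-29 \right)}} = 47354 - \frac{24646 - 2595}{22383 - 134} = 47354 - \frac{22051}{22249} = \frac{1053557095}{22249}$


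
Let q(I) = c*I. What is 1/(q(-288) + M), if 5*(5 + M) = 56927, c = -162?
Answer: 5/290182 ≈ 1.7231e-5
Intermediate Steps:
M = 56902/5 (M = -5 + (⅕)*56927 = -5 + 56927/5 = 56902/5 ≈ 11380.)
q(I) = -162*I
1/(q(-288) + M) = 1/(-162*(-288) + 56902/5) = 1/(46656 + 56902/5) = 1/(290182/5) = 5/290182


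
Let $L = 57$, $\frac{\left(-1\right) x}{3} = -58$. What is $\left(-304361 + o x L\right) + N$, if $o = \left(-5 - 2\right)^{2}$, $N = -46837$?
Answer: $134784$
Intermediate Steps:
$x = 174$ ($x = \left(-3\right) \left(-58\right) = 174$)
$o = 49$ ($o = \left(-7\right)^{2} = 49$)
$\left(-304361 + o x L\right) + N = \left(-304361 + 49 \cdot 174 \cdot 57\right) - 46837 = \left(-304361 + 8526 \cdot 57\right) - 46837 = \left(-304361 + 485982\right) - 46837 = 181621 - 46837 = 134784$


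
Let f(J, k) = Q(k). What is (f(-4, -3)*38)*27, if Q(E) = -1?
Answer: -1026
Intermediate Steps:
f(J, k) = -1
(f(-4, -3)*38)*27 = -1*38*27 = -38*27 = -1026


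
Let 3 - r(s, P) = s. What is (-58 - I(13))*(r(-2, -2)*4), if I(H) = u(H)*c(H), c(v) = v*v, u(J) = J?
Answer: -45100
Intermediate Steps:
r(s, P) = 3 - s
c(v) = v**2
I(H) = H**3 (I(H) = H*H**2 = H**3)
(-58 - I(13))*(r(-2, -2)*4) = (-58 - 1*13**3)*((3 - 1*(-2))*4) = (-58 - 1*2197)*((3 + 2)*4) = (-58 - 2197)*(5*4) = -2255*20 = -45100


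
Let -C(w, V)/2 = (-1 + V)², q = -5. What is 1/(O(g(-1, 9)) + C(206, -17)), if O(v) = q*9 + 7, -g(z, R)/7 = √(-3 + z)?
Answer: -1/686 ≈ -0.0014577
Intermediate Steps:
C(w, V) = -2*(-1 + V)²
g(z, R) = -7*√(-3 + z)
O(v) = -38 (O(v) = -5*9 + 7 = -45 + 7 = -38)
1/(O(g(-1, 9)) + C(206, -17)) = 1/(-38 - 2*(-1 - 17)²) = 1/(-38 - 2*(-18)²) = 1/(-38 - 2*324) = 1/(-38 - 648) = 1/(-686) = -1/686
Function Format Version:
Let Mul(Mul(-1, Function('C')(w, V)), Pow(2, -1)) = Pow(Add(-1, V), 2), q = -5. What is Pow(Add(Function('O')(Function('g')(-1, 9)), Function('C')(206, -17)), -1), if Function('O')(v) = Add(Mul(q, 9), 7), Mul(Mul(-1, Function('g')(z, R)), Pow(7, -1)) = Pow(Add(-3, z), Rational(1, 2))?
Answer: Rational(-1, 686) ≈ -0.0014577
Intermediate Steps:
Function('C')(w, V) = Mul(-2, Pow(Add(-1, V), 2))
Function('g')(z, R) = Mul(-7, Pow(Add(-3, z), Rational(1, 2)))
Function('O')(v) = -38 (Function('O')(v) = Add(Mul(-5, 9), 7) = Add(-45, 7) = -38)
Pow(Add(Function('O')(Function('g')(-1, 9)), Function('C')(206, -17)), -1) = Pow(Add(-38, Mul(-2, Pow(Add(-1, -17), 2))), -1) = Pow(Add(-38, Mul(-2, Pow(-18, 2))), -1) = Pow(Add(-38, Mul(-2, 324)), -1) = Pow(Add(-38, -648), -1) = Pow(-686, -1) = Rational(-1, 686)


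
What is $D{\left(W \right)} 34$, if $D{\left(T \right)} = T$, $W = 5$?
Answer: $170$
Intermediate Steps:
$D{\left(W \right)} 34 = 5 \cdot 34 = 170$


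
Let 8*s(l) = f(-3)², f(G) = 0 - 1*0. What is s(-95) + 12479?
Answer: 12479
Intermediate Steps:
f(G) = 0 (f(G) = 0 + 0 = 0)
s(l) = 0 (s(l) = (⅛)*0² = (⅛)*0 = 0)
s(-95) + 12479 = 0 + 12479 = 12479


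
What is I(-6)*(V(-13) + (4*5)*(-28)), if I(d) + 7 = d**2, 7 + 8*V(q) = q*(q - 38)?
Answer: -13862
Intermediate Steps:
V(q) = -7/8 + q*(-38 + q)/8 (V(q) = -7/8 + (q*(q - 38))/8 = -7/8 + (q*(-38 + q))/8 = -7/8 + q*(-38 + q)/8)
I(d) = -7 + d**2
I(-6)*(V(-13) + (4*5)*(-28)) = (-7 + (-6)**2)*((-7/8 - 19/4*(-13) + (1/8)*(-13)**2) + (4*5)*(-28)) = (-7 + 36)*((-7/8 + 247/4 + (1/8)*169) + 20*(-28)) = 29*((-7/8 + 247/4 + 169/8) - 560) = 29*(82 - 560) = 29*(-478) = -13862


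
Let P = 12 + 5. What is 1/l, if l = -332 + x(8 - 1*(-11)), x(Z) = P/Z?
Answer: -19/6291 ≈ -0.0030202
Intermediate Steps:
P = 17
x(Z) = 17/Z
l = -6291/19 (l = -332 + 17/(8 - 1*(-11)) = -332 + 17/(8 + 11) = -332 + 17/19 = -6291/19 ≈ -331.11)
1/l = 1/(-6291/19) = -19/6291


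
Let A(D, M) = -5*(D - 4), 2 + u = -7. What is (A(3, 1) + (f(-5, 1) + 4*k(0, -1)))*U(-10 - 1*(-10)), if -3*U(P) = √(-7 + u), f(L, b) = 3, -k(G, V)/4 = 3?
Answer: 160*I/3 ≈ 53.333*I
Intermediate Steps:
u = -9 (u = -2 - 7 = -9)
k(G, V) = -12 (k(G, V) = -4*3 = -12)
A(D, M) = 20 - 5*D (A(D, M) = -5*(-4 + D) = 20 - 5*D)
U(P) = -4*I/3 (U(P) = -√(-7 - 9)/3 = -4*I/3)
(A(3, 1) + (f(-5, 1) + 4*k(0, -1)))*U(-10 - 1*(-10)) = ((20 - 5*3) + (3 + 4*(-12)))*(-4*I/3) = ((20 - 15) + (3 - 48))*(-4*I/3) = (5 - 45)*(-4*I/3) = -(-160)*I/3 = 160*I/3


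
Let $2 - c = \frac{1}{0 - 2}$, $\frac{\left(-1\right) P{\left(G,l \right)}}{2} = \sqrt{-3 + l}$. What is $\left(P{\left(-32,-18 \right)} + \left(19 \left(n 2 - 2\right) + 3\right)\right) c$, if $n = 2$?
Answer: $\frac{205}{2} - 5 i \sqrt{21} \approx 102.5 - 22.913 i$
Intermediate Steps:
$P{\left(G,l \right)} = - 2 \sqrt{-3 + l}$
$c = \frac{5}{2}$ ($c = 2 - \frac{1}{0 - 2} = 2 - \frac{1}{-2} = 2 - - \frac{1}{2} = 2 + \frac{1}{2} = \frac{5}{2} \approx 2.5$)
$\left(P{\left(-32,-18 \right)} + \left(19 \left(n 2 - 2\right) + 3\right)\right) c = \left(- 2 \sqrt{-3 - 18} + \left(19 \left(2 \cdot 2 - 2\right) + 3\right)\right) \frac{5}{2} = \left(- 2 \sqrt{-21} + \left(19 \left(4 - 2\right) + 3\right)\right) \frac{5}{2} = \left(- 2 i \sqrt{21} + \left(19 \cdot 2 + 3\right)\right) \frac{5}{2} = \left(- 2 i \sqrt{21} + \left(38 + 3\right)\right) \frac{5}{2} = \left(- 2 i \sqrt{21} + 41\right) \frac{5}{2} = \left(41 - 2 i \sqrt{21}\right) \frac{5}{2} = \frac{205}{2} - 5 i \sqrt{21}$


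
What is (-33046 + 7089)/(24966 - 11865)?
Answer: -25957/13101 ≈ -1.9813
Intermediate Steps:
(-33046 + 7089)/(24966 - 11865) = -25957/13101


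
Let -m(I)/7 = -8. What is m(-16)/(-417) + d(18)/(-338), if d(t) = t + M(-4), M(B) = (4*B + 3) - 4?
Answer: -19345/140946 ≈ -0.13725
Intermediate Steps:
m(I) = 56 (m(I) = -7*(-8) = 56)
M(B) = -1 + 4*B (M(B) = (3 + 4*B) - 4 = -1 + 4*B)
d(t) = -17 + t (d(t) = t + (-1 + 4*(-4)) = t + (-1 - 16) = t - 17 = -17 + t)
m(-16)/(-417) + d(18)/(-338) = 56/(-417) + (-17 + 18)/(-338) = 56*(-1/417) + 1*(-1/338) = -56/417 - 1/338 = -19345/140946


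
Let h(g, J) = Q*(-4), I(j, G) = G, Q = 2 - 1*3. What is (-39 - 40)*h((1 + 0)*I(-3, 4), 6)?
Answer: -316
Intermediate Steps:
Q = -1 (Q = 2 - 3 = -1)
h(g, J) = 4 (h(g, J) = -1*(-4) = 4)
(-39 - 40)*h((1 + 0)*I(-3, 4), 6) = (-39 - 40)*4 = -79*4 = -316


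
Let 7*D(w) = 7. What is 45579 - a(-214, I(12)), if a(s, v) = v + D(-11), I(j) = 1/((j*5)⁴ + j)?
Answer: 590691426935/12960012 ≈ 45578.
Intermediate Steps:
D(w) = 1 (D(w) = (⅐)*7 = 1)
I(j) = 1/(j + 625*j⁴) (I(j) = 1/((5*j)⁴ + j) = 1/(625*j⁴ + j) = 1/(j + 625*j⁴))
a(s, v) = 1 + v (a(s, v) = v + 1 = 1 + v)
45579 - a(-214, I(12)) = 45579 - (1 + 1/(12 + 625*12⁴)) = 45579 - (1 + 1/(12 + 625*20736)) = 45579 - (1 + 1/(12 + 12960000)) = 45579 - (1 + 1/12960012) = 45579 - 1*12960013/12960012 = 45579 - 12960013/12960012 = 590691426935/12960012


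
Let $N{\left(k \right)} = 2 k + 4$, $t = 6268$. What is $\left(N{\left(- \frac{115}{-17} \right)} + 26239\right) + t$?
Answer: $\frac{552917}{17} \approx 32525.0$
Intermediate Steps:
$N{\left(k \right)} = 4 + 2 k$
$\left(N{\left(- \frac{115}{-17} \right)} + 26239\right) + t = \left(\left(4 + 2 \left(- \frac{115}{-17}\right)\right) + 26239\right) + 6268 = \left(\left(4 + 2 \left(\left(-115\right) \left(- \frac{1}{17}\right)\right)\right) + 26239\right) + 6268 = \left(\left(4 + 2 \cdot \frac{115}{17}\right) + 26239\right) + 6268 = \left(\left(4 + \frac{230}{17}\right) + 26239\right) + 6268 = \left(\frac{298}{17} + 26239\right) + 6268 = \frac{446361}{17} + 6268 = \frac{552917}{17}$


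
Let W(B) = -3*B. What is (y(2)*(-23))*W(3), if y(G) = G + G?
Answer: 828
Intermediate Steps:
y(G) = 2*G
(y(2)*(-23))*W(3) = ((2*2)*(-23))*(-3*3) = (4*(-23))*(-9) = -92*(-9) = 828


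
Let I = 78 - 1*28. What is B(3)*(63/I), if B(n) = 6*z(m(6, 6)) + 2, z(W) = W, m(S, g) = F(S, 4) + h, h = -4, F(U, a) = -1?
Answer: -882/25 ≈ -35.280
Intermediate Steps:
I = 50 (I = 78 - 28 = 50)
m(S, g) = -5 (m(S, g) = -1 - 4 = -5)
B(n) = -28 (B(n) = 6*(-5) + 2 = -30 + 2 = -28)
B(3)*(63/I) = -1764/50 = -28*63/50 = -882/25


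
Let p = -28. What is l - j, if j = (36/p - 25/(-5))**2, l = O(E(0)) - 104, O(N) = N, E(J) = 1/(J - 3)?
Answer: -17365/147 ≈ -118.13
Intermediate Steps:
E(J) = 1/(-3 + J)
l = -313/3 (l = 1/(-3 + 0) - 104 = 1/(-3) - 104 = -1/3 - 104 = -313/3 ≈ -104.33)
j = 676/49 (j = (36/(-28) - 25/(-5))**2 = (36*(-1/28) - 25*(-1/5))**2 = (-9/7 + 5)**2 = (26/7)**2 = 676/49 ≈ 13.796)
l - j = -313/3 - 1*676/49 = -313/3 - 676/49 = -17365/147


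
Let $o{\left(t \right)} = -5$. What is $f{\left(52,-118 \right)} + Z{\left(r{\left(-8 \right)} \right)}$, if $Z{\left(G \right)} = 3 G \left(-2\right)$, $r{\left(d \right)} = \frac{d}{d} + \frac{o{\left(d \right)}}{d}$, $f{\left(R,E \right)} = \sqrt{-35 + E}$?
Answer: $- \frac{39}{4} + 3 i \sqrt{17} \approx -9.75 + 12.369 i$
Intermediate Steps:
$r{\left(d \right)} = 1 - \frac{5}{d}$ ($r{\left(d \right)} = \frac{d}{d} - \frac{5}{d} = 1 - \frac{5}{d}$)
$Z{\left(G \right)} = - 6 G$
$f{\left(52,-118 \right)} + Z{\left(r{\left(-8 \right)} \right)} = \sqrt{-35 - 118} - 6 \frac{-5 - 8}{-8} = \sqrt{-153} - 6 \left(\left(- \frac{1}{8}\right) \left(-13\right)\right) = 3 i \sqrt{17} - \frac{39}{4} = - \frac{39}{4} + 3 i \sqrt{17}$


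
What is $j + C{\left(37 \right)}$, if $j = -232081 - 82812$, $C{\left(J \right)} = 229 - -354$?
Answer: $-314310$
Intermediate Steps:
$C{\left(J \right)} = 583$ ($C{\left(J \right)} = 229 + 354 = 583$)
$j = -314893$ ($j = -232081 - 82812 = -314893$)
$j + C{\left(37 \right)} = -314893 + 583 = -314310$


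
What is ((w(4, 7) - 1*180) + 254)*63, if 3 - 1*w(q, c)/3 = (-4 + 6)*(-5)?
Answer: 7119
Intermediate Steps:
w(q, c) = 39 (w(q, c) = 9 - 3*(-4 + 6)*(-5) = 9 - 6*(-5) = 9 - 3*(-10) = 9 + 30 = 39)
((w(4, 7) - 1*180) + 254)*63 = ((39 - 1*180) + 254)*63 = ((39 - 180) + 254)*63 = (-141 + 254)*63 = 113*63 = 7119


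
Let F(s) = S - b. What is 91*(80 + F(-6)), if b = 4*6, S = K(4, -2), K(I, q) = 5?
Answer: 5551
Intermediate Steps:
S = 5
b = 24
F(s) = -19 (F(s) = 5 - 1*24 = 5 - 24 = -19)
91*(80 + F(-6)) = 91*(80 - 19) = 91*61 = 5551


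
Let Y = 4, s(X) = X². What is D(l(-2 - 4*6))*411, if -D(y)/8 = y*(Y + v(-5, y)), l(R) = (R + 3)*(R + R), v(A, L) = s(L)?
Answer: -5625052268160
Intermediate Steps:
v(A, L) = L²
l(R) = 2*R*(3 + R) (l(R) = (3 + R)*(2*R) = 2*R*(3 + R))
D(y) = -8*y*(4 + y²)
D(l(-2 - 4*6))*411 = -8*2*(-2 - 4*6)*(3 + (-2 - 4*6))*(4 + (2*(-2 - 4*6)*(3 + (-2 - 4*6)))²)*411 = -8*2*(-2 - 24)*(3 + (-2 - 24))*(4 + (2*(-2 - 24)*(3 + (-2 - 24)))²)*411 = -8*2*(-26)*(3 - 26)*(4 + (2*(-26)*(3 - 26))²)*411 = -8*2*(-26)*(-23)*(4 + (2*(-26)*(-23))²)*411 = -8*1196*(4 + 1196²)*411 = -8*1196*(4 + 1430416)*411 = -8*1196*1430420*411 = -13686258560*411 = -5625052268160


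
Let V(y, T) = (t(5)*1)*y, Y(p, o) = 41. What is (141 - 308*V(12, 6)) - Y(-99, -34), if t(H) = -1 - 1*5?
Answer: 22276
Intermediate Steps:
t(H) = -6 (t(H) = -1 - 5 = -6)
V(y, T) = -6*y (V(y, T) = (-6*1)*y = -6*y)
(141 - 308*V(12, 6)) - Y(-99, -34) = (141 - (-1848)*12) - 1*41 = (141 - 308*(-72)) - 41 = (141 + 22176) - 41 = 22317 - 41 = 22276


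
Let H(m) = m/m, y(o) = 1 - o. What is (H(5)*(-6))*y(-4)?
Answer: -30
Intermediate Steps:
H(m) = 1
(H(5)*(-6))*y(-4) = (1*(-6))*(1 - 1*(-4)) = -6*(1 + 4) = -6*5 = -30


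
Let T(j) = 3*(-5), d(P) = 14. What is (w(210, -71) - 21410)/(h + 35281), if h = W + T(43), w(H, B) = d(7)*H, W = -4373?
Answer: -18470/30893 ≈ -0.59787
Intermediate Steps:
T(j) = -15
w(H, B) = 14*H
h = -4388 (h = -4373 - 15 = -4388)
(w(210, -71) - 21410)/(h + 35281) = (14*210 - 21410)/(-4388 + 35281) = (2940 - 21410)/30893 = -18470*1/30893 = -18470/30893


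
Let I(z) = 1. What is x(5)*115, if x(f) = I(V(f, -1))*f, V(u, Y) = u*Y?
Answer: 575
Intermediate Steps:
V(u, Y) = Y*u
x(f) = f (x(f) = 1*f = f)
x(5)*115 = 5*115 = 575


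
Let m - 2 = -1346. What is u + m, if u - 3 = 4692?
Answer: 3351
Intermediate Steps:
m = -1344 (m = 2 - 1346 = -1344)
u = 4695 (u = 3 + 4692 = 4695)
u + m = 4695 - 1344 = 3351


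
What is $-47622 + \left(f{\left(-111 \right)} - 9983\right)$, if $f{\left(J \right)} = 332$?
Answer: $-57273$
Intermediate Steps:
$-47622 + \left(f{\left(-111 \right)} - 9983\right) = -47622 + \left(332 - 9983\right) = -47622 - 9651 = -57273$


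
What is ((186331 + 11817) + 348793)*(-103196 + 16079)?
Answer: -47647859097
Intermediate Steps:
((186331 + 11817) + 348793)*(-103196 + 16079) = (198148 + 348793)*(-87117) = 546941*(-87117) = -47647859097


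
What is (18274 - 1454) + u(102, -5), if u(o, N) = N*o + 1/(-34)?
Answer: 554539/34 ≈ 16310.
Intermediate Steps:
u(o, N) = -1/34 + N*o (u(o, N) = N*o - 1/34 = -1/34 + N*o)
(18274 - 1454) + u(102, -5) = (18274 - 1454) + (-1/34 - 5*102) = 16820 + (-1/34 - 510) = 16820 - 17341/34 = 554539/34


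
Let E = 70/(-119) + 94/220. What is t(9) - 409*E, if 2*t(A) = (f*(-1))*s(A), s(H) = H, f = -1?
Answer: 65762/935 ≈ 70.334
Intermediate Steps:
E = -301/1870 (E = 70*(-1/119) + 94*(1/220) = -10/17 + 47/110 = -301/1870 ≈ -0.16096)
t(A) = A/2 (t(A) = ((-1*(-1))*A)/2 = (1*A)/2 = A/2)
t(9) - 409*E = (½)*9 - 409*(-301/1870) = 9/2 + 123109/1870 = 65762/935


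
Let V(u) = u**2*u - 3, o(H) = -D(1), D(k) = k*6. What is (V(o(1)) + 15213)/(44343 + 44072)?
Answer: 14994/88415 ≈ 0.16959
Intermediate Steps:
D(k) = 6*k
o(H) = -6
V(u) = -3 + u**3 (V(u) = u**3 - 3 = -3 + u**3)
(V(o(1)) + 15213)/(44343 + 44072) = ((-3 + (-6)**3) + 15213)/(44343 + 44072) = ((-3 - 216) + 15213)/88415 = (-219 + 15213)*(1/88415) = 14994*(1/88415) = 14994/88415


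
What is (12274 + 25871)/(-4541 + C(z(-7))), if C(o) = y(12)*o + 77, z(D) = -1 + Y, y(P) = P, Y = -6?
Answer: -12715/1516 ≈ -8.3872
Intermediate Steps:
z(D) = -7 (z(D) = -1 - 6 = -7)
C(o) = 77 + 12*o (C(o) = 12*o + 77 = 77 + 12*o)
(12274 + 25871)/(-4541 + C(z(-7))) = (12274 + 25871)/(-4541 + (77 + 12*(-7))) = 38145/(-4541 + (77 - 84)) = 38145/(-4541 - 7) = 38145/(-4548) = 38145*(-1/4548) = -12715/1516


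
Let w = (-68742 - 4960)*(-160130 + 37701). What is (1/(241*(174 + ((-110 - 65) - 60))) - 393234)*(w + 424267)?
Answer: -52165326951763549875/14701 ≈ -3.5484e+15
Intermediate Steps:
w = 9023262158 (w = -73702*(-122429) = 9023262158)
(1/(241*(174 + ((-110 - 65) - 60))) - 393234)*(w + 424267) = (1/(241*(174 + ((-110 - 65) - 60))) - 393234)*(9023262158 + 424267) = (1/(241*(174 + (-175 - 60))) - 393234)*9023686425 = (1/(241*(174 - 235)) - 393234)*9023686425 = (1/(241*(-61)) - 393234)*9023686425 = (1/(-14701) - 393234)*9023686425 = (-1/14701 - 393234)*9023686425 = -5780933035/14701*9023686425 = -52165326951763549875/14701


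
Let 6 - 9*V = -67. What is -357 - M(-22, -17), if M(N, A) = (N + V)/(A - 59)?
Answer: -244313/684 ≈ -357.18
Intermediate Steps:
V = 73/9 (V = ⅔ - ⅑*(-67) = ⅔ + 67/9 = 73/9 ≈ 8.1111)
M(N, A) = (73/9 + N)/(-59 + A) (M(N, A) = (N + 73/9)/(A - 59) = (73/9 + N)/(-59 + A))
-357 - M(-22, -17) = -357 - (73/9 - 22)/(-59 - 17) = -357 - (-125)/((-76)*9) = -357 - (-1)*(-125)/(76*9) = -357 - 1*125/684 = -357 - 125/684 = -244313/684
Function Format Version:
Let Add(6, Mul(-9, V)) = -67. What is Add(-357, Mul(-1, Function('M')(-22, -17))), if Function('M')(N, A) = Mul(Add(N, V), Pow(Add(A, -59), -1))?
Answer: Rational(-244313, 684) ≈ -357.18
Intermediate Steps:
V = Rational(73, 9) (V = Add(Rational(2, 3), Mul(Rational(-1, 9), -67)) = Add(Rational(2, 3), Rational(67, 9)) = Rational(73, 9) ≈ 8.1111)
Function('M')(N, A) = Mul(Pow(Add(-59, A), -1), Add(Rational(73, 9), N)) (Function('M')(N, A) = Mul(Add(N, Rational(73, 9)), Pow(Add(A, -59), -1)) = Mul(Add(Rational(73, 9), N), Pow(Add(-59, A), -1)) = Mul(Pow(Add(-59, A), -1), Add(Rational(73, 9), N)))
Add(-357, Mul(-1, Function('M')(-22, -17))) = Add(-357, Mul(-1, Mul(Pow(Add(-59, -17), -1), Add(Rational(73, 9), -22)))) = Add(-357, Mul(-1, Mul(Pow(-76, -1), Rational(-125, 9)))) = Add(-357, Mul(-1, Mul(Rational(-1, 76), Rational(-125, 9)))) = Add(-357, Mul(-1, Rational(125, 684))) = Add(-357, Rational(-125, 684)) = Rational(-244313, 684)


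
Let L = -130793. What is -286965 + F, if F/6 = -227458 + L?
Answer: -2436471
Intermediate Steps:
F = -2149506 (F = 6*(-227458 - 130793) = 6*(-358251) = -2149506)
-286965 + F = -286965 - 2149506 = -2436471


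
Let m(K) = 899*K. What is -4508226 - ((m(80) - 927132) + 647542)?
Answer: -4300556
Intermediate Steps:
-4508226 - ((m(80) - 927132) + 647542) = -4508226 - ((899*80 - 927132) + 647542) = -4508226 - ((71920 - 927132) + 647542) = -4508226 - (-855212 + 647542) = -4508226 - 1*(-207670) = -4508226 + 207670 = -4300556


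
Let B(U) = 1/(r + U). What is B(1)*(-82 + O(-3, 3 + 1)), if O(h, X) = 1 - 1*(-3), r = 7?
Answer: -39/4 ≈ -9.7500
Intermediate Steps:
O(h, X) = 4 (O(h, X) = 1 + 3 = 4)
B(U) = 1/(7 + U)
B(1)*(-82 + O(-3, 3 + 1)) = (-82 + 4)/(7 + 1) = -78/8 = (⅛)*(-78) = -39/4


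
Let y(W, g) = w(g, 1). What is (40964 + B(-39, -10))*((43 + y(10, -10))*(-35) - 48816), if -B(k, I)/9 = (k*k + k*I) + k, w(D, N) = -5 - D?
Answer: -1217761536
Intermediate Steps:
B(k, I) = -9*k - 9*k**2 - 9*I*k (B(k, I) = -9*((k*k + k*I) + k) = -9*((k**2 + I*k) + k) = -9*(k + k**2 + I*k) = -9*k - 9*k**2 - 9*I*k)
y(W, g) = -5 - g
(40964 + B(-39, -10))*((43 + y(10, -10))*(-35) - 48816) = (40964 - 9*(-39)*(1 - 10 - 39))*((43 + (-5 - 1*(-10)))*(-35) - 48816) = (40964 - 9*(-39)*(-48))*((43 + (-5 + 10))*(-35) - 48816) = (40964 - 16848)*((43 + 5)*(-35) - 48816) = 24116*(48*(-35) - 48816) = 24116*(-1680 - 48816) = 24116*(-50496) = -1217761536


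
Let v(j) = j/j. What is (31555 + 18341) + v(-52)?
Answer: 49897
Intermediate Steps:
v(j) = 1
(31555 + 18341) + v(-52) = (31555 + 18341) + 1 = 49896 + 1 = 49897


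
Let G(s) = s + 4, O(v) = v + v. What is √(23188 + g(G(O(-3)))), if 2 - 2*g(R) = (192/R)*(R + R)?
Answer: √22997 ≈ 151.65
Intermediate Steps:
O(v) = 2*v
G(s) = 4 + s
g(R) = -191 (g(R) = 1 - 192/R*(R + R)/2 = 1 - 192/R*2*R/2 = 1 - ½*384 = 1 - 192 = -191)
√(23188 + g(G(O(-3)))) = √(23188 - 191) = √22997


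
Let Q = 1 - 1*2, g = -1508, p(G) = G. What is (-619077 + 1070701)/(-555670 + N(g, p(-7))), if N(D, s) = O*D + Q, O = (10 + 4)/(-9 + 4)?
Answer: -2258120/2757243 ≈ -0.81898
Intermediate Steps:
O = -14/5 (O = 14/(-5) = 14*(-1/5) = -14/5 ≈ -2.8000)
Q = -1 (Q = 1 - 2 = -1)
N(D, s) = -1 - 14*D/5 (N(D, s) = -14*D/5 - 1 = -1 - 14*D/5)
(-619077 + 1070701)/(-555670 + N(g, p(-7))) = (-619077 + 1070701)/(-555670 + (-1 - 14/5*(-1508))) = 451624/(-555670 + (-1 + 21112/5)) = 451624/(-555670 + 21107/5) = 451624/(-2757243/5) = 451624*(-5/2757243) = -2258120/2757243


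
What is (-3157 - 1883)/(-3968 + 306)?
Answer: 2520/1831 ≈ 1.3763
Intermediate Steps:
(-3157 - 1883)/(-3968 + 306) = -5040/(-3662) = -5040*(-1/3662) = 2520/1831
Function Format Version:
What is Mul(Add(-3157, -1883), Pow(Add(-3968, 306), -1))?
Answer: Rational(2520, 1831) ≈ 1.3763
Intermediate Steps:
Mul(Add(-3157, -1883), Pow(Add(-3968, 306), -1)) = Mul(-5040, Pow(-3662, -1)) = Mul(-5040, Rational(-1, 3662)) = Rational(2520, 1831)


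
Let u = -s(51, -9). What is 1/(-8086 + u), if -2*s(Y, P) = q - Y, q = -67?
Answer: -1/8145 ≈ -0.00012277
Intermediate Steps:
s(Y, P) = 67/2 + Y/2 (s(Y, P) = -(-67 - Y)/2 = 67/2 + Y/2)
u = -59 (u = -(67/2 + (½)*51) = -(67/2 + 51/2) = -1*59 = -59)
1/(-8086 + u) = 1/(-8086 - 59) = 1/(-8145) = -1/8145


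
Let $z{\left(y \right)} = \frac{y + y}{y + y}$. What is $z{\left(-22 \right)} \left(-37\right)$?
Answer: $-37$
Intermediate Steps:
$z{\left(y \right)} = 1$ ($z{\left(y \right)} = \frac{2 y}{2 y} = 2 y \frac{1}{2 y} = 1$)
$z{\left(-22 \right)} \left(-37\right) = 1 \left(-37\right) = -37$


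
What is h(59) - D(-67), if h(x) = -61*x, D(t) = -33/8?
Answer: -28759/8 ≈ -3594.9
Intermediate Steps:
D(t) = -33/8 (D(t) = -33*1/8 = -33/8)
h(59) - D(-67) = -61*59 - 1*(-33/8) = -3599 + 33/8 = -28759/8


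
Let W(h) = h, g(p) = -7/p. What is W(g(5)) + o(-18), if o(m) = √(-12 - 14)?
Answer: -7/5 + I*√26 ≈ -1.4 + 5.099*I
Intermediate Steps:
o(m) = I*√26 (o(m) = √(-26) = I*√26)
W(g(5)) + o(-18) = -7/5 + I*√26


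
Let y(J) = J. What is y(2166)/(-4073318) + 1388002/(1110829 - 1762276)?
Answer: -2827592282419/1326775395573 ≈ -2.1312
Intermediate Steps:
y(2166)/(-4073318) + 1388002/(1110829 - 1762276) = 2166/(-4073318) + 1388002/(1110829 - 1762276) = 2166*(-1/4073318) + 1388002/(-651447) = -1083/2036659 + 1388002*(-1/651447) = -1083/2036659 - 1388002/651447 = -2827592282419/1326775395573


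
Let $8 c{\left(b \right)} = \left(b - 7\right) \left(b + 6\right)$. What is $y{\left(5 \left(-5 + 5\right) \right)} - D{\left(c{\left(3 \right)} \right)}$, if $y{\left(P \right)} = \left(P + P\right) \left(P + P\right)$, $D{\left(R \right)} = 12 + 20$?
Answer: $-32$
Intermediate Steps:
$c{\left(b \right)} = \frac{\left(-7 + b\right) \left(6 + b\right)}{8}$ ($c{\left(b \right)} = \frac{\left(b - 7\right) \left(b + 6\right)}{8} = \frac{\left(-7 + b\right) \left(6 + b\right)}{8}$)
$D{\left(R \right)} = 32$
$y{\left(P \right)} = 4 P^{2}$ ($y{\left(P \right)} = 2 P 2 P = 4 P^{2}$)
$y{\left(5 \left(-5 + 5\right) \right)} - D{\left(c{\left(3 \right)} \right)} = 4 \left(5 \left(-5 + 5\right)\right)^{2} - 32 = 4 \left(5 \cdot 0\right)^{2} - 32 = 4 \cdot 0^{2} - 32 = 4 \cdot 0 - 32 = 0 - 32 = -32$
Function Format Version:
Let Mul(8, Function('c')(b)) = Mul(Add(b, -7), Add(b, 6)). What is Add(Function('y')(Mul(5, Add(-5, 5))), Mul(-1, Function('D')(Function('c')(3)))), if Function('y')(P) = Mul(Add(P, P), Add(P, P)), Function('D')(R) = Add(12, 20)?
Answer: -32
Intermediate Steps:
Function('c')(b) = Mul(Rational(1, 8), Add(-7, b), Add(6, b)) (Function('c')(b) = Mul(Rational(1, 8), Mul(Add(b, -7), Add(b, 6))) = Mul(Rational(1, 8), Mul(Add(-7, b), Add(6, b))) = Mul(Rational(1, 8), Add(-7, b), Add(6, b)))
Function('D')(R) = 32
Function('y')(P) = Mul(4, Pow(P, 2)) (Function('y')(P) = Mul(Mul(2, P), Mul(2, P)) = Mul(4, Pow(P, 2)))
Add(Function('y')(Mul(5, Add(-5, 5))), Mul(-1, Function('D')(Function('c')(3)))) = Add(Mul(4, Pow(Mul(5, Add(-5, 5)), 2)), Mul(-1, 32)) = Add(Mul(4, Pow(Mul(5, 0), 2)), -32) = Add(Mul(4, Pow(0, 2)), -32) = Add(Mul(4, 0), -32) = Add(0, -32) = -32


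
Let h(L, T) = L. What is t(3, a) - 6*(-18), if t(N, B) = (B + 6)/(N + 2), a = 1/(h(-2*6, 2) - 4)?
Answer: 1747/16 ≈ 109.19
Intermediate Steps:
a = -1/16 (a = 1/(-2*6 - 4) = 1/(-12 - 4) = 1/(-16) = -1/16 ≈ -0.062500)
t(N, B) = (6 + B)/(2 + N)
t(3, a) - 6*(-18) = (6 - 1/16)/(2 + 3) - 6*(-18) = (95/16)/5 + 108 = (⅕)*(95/16) + 108 = 19/16 + 108 = 1747/16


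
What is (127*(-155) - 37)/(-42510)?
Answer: 3287/7085 ≈ 0.46394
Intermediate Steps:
(127*(-155) - 37)/(-42510) = (-19685 - 37)*(-1/42510) = -19722*(-1/42510) = 3287/7085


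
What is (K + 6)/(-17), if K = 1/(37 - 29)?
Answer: -49/136 ≈ -0.36029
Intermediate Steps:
K = ⅛ (K = 1/8 = ⅛ ≈ 0.12500)
(K + 6)/(-17) = (⅛ + 6)/(-17) = -1/17*49/8 = -49/136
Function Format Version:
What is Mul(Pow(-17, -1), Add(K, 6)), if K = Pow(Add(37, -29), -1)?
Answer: Rational(-49, 136) ≈ -0.36029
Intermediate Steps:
K = Rational(1, 8) (K = Pow(8, -1) = Rational(1, 8) ≈ 0.12500)
Mul(Pow(-17, -1), Add(K, 6)) = Mul(Pow(-17, -1), Add(Rational(1, 8), 6)) = Mul(Rational(-1, 17), Rational(49, 8)) = Rational(-49, 136)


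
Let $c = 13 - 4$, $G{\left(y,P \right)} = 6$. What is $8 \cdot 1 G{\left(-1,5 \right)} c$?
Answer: $432$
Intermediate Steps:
$c = 9$ ($c = 13 - 4 = 9$)
$8 \cdot 1 G{\left(-1,5 \right)} c = 8 \cdot 1 \cdot 6 \cdot 9 = 8 \cdot 6 \cdot 9 = 48 \cdot 9 = 432$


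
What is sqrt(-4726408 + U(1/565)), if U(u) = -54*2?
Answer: 2*I*sqrt(1181629) ≈ 2174.1*I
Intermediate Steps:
U(u) = -108
sqrt(-4726408 + U(1/565)) = sqrt(-4726408 - 108) = sqrt(-4726516) = 2*I*sqrt(1181629)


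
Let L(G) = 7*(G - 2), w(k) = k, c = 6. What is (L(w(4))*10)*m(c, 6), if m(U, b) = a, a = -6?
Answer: -840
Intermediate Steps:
m(U, b) = -6
L(G) = -14 + 7*G (L(G) = 7*(-2 + G) = -14 + 7*G)
(L(w(4))*10)*m(c, 6) = ((-14 + 7*4)*10)*(-6) = ((-14 + 28)*10)*(-6) = (14*10)*(-6) = 140*(-6) = -840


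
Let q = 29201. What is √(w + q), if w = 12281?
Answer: √41482 ≈ 203.67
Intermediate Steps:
√(w + q) = √(12281 + 29201) = √41482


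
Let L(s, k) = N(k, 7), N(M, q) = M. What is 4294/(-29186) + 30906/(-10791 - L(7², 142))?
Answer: -474484409/159545269 ≈ -2.9740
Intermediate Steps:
L(s, k) = k
4294/(-29186) + 30906/(-10791 - L(7², 142)) = 4294/(-29186) + 30906/(-10791 - 1*142) = 4294*(-1/29186) + 30906/(-10791 - 142) = -2147/14593 + 30906/(-10933) = -2147/14593 + 30906*(-1/10933) = -2147/14593 - 30906/10933 = -474484409/159545269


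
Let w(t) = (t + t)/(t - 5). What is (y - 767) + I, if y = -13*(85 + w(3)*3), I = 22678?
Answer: 20923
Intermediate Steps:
w(t) = 2*t/(-5 + t) (w(t) = (2*t)/(-5 + t) = 2*t/(-5 + t))
y = -988 (y = -13*(85 + (2*3/(-5 + 3))*3) = -13*(85 + (2*3/(-2))*3) = -13*(85 + (2*3*(-1/2))*3) = -13*(85 - 3*3) = -13*(85 - 9) = -13*76 = -988)
(y - 767) + I = (-988 - 767) + 22678 = -1755 + 22678 = 20923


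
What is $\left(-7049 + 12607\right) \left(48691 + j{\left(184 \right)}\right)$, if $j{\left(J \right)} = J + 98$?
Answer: $272191934$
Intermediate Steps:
$j{\left(J \right)} = 98 + J$
$\left(-7049 + 12607\right) \left(48691 + j{\left(184 \right)}\right) = \left(-7049 + 12607\right) \left(48691 + \left(98 + 184\right)\right) = 5558 \left(48691 + 282\right) = 5558 \cdot 48973 = 272191934$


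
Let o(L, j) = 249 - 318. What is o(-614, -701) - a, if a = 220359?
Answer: -220428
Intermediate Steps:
o(L, j) = -69
o(-614, -701) - a = -69 - 1*220359 = -69 - 220359 = -220428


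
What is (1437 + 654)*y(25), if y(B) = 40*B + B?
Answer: 2143275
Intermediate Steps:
y(B) = 41*B
(1437 + 654)*y(25) = (1437 + 654)*(41*25) = 2091*1025 = 2143275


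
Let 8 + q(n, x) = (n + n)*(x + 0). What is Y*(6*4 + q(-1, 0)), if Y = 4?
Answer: 64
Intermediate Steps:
q(n, x) = -8 + 2*n*x (q(n, x) = -8 + (n + n)*(x + 0) = -8 + (2*n)*x = -8 + 2*n*x)
Y*(6*4 + q(-1, 0)) = 4*(6*4 + (-8 + 2*(-1)*0)) = 4*(24 + (-8 + 0)) = 4*(24 - 8) = 4*16 = 64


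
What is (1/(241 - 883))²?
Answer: 1/412164 ≈ 2.4262e-6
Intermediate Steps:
(1/(241 - 883))² = (1/(-642))² = (-1/642)² = 1/412164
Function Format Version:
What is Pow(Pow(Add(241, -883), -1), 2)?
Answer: Rational(1, 412164) ≈ 2.4262e-6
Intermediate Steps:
Pow(Pow(Add(241, -883), -1), 2) = Pow(Pow(-642, -1), 2) = Pow(Rational(-1, 642), 2) = Rational(1, 412164)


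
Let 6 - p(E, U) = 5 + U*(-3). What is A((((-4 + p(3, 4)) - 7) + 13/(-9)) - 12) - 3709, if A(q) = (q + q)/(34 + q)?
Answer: -753133/203 ≈ -3710.0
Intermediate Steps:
p(E, U) = 1 + 3*U (p(E, U) = 6 - (5 + U*(-3)) = 6 - (5 - 3*U) = 6 + (-5 + 3*U) = 1 + 3*U)
A(q) = 2*q/(34 + q) (A(q) = (2*q)/(34 + q) = 2*q/(34 + q))
A((((-4 + p(3, 4)) - 7) + 13/(-9)) - 12) - 3709 = 2*((((-4 + (1 + 3*4)) - 7) + 13/(-9)) - 12)/(34 + ((((-4 + (1 + 3*4)) - 7) + 13/(-9)) - 12)) - 3709 = 2*((((-4 + (1 + 12)) - 7) + 13*(-⅑)) - 12)/(34 + ((((-4 + (1 + 12)) - 7) + 13*(-⅑)) - 12)) - 3709 = 2*((((-4 + 13) - 7) - 13/9) - 12)/(34 + ((((-4 + 13) - 7) - 13/9) - 12)) - 3709 = 2*(((9 - 7) - 13/9) - 12)/(34 + (((9 - 7) - 13/9) - 12)) - 3709 = 2*((2 - 13/9) - 12)/(34 + ((2 - 13/9) - 12)) - 3709 = 2*(5/9 - 12)/(34 + (5/9 - 12)) - 3709 = 2*(-103/9)/(34 - 103/9) - 3709 = 2*(-103/9)/(203/9) - 3709 = 2*(-103/9)*(9/203) - 3709 = -206/203 - 3709 = -753133/203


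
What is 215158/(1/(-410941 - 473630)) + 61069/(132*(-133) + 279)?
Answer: -3288202302806455/17277 ≈ -1.9032e+11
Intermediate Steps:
215158/(1/(-410941 - 473630)) + 61069/(132*(-133) + 279) = 215158/(1/(-884571)) + 61069/(-17556 + 279) = 215158/(-1/884571) + 61069/(-17277) = 215158*(-884571) + 61069*(-1/17277) = -190322527218 - 61069/17277 = -3288202302806455/17277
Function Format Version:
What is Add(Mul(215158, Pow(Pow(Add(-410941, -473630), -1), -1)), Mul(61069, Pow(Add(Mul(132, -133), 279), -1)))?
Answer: Rational(-3288202302806455, 17277) ≈ -1.9032e+11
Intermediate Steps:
Add(Mul(215158, Pow(Pow(Add(-410941, -473630), -1), -1)), Mul(61069, Pow(Add(Mul(132, -133), 279), -1))) = Add(Mul(215158, Pow(Pow(-884571, -1), -1)), Mul(61069, Pow(Add(-17556, 279), -1))) = Add(Mul(215158, Pow(Rational(-1, 884571), -1)), Mul(61069, Pow(-17277, -1))) = Add(Mul(215158, -884571), Mul(61069, Rational(-1, 17277))) = Add(-190322527218, Rational(-61069, 17277)) = Rational(-3288202302806455, 17277)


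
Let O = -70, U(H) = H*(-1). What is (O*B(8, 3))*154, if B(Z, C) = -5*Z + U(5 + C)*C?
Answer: 689920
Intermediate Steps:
U(H) = -H
B(Z, C) = -5*Z + C*(-5 - C) (B(Z, C) = -5*Z + (-(5 + C))*C = -5*Z + (-5 - C)*C = -5*Z + C*(-5 - C))
(O*B(8, 3))*154 = -70*(-5*8 - 1*3*(5 + 3))*154 = -70*(-40 - 1*3*8)*154 = -70*(-40 - 24)*154 = -70*(-64)*154 = 4480*154 = 689920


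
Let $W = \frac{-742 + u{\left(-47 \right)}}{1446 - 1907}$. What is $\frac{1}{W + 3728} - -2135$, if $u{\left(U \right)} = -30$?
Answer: $\frac{3670876761}{1719380} \approx 2135.0$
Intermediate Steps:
$W = \frac{772}{461}$ ($W = \frac{-742 - 30}{1446 - 1907} = - \frac{772}{-461} = \left(-772\right) \left(- \frac{1}{461}\right) = \frac{772}{461} \approx 1.6746$)
$\frac{1}{W + 3728} - -2135 = \frac{1}{\frac{772}{461} + 3728} - -2135 = \frac{1}{\frac{1719380}{461}} + 2135 = \frac{461}{1719380} + 2135 = \frac{3670876761}{1719380}$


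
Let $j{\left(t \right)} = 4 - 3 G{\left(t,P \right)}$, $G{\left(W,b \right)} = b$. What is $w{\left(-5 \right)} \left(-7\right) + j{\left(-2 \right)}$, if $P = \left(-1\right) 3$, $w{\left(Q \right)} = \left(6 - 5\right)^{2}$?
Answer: $6$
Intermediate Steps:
$w{\left(Q \right)} = 1$ ($w{\left(Q \right)} = 1^{2} = 1$)
$P = -3$
$j{\left(t \right)} = 13$ ($j{\left(t \right)} = 4 - -9 = 4 + 9 = 13$)
$w{\left(-5 \right)} \left(-7\right) + j{\left(-2 \right)} = 1 \left(-7\right) + 13 = -7 + 13 = 6$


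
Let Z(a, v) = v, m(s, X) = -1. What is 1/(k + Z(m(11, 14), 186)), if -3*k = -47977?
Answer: 3/48535 ≈ 6.1811e-5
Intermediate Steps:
k = 47977/3 (k = -1/3*(-47977) = 47977/3 ≈ 15992.)
1/(k + Z(m(11, 14), 186)) = 1/(47977/3 + 186) = 1/(48535/3) = 3/48535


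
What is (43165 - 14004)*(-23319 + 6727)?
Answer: -483839312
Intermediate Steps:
(43165 - 14004)*(-23319 + 6727) = 29161*(-16592) = -483839312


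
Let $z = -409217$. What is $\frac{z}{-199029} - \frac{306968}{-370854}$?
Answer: $\frac{35475882565}{12301783461} \approx 2.8838$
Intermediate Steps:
$\frac{z}{-199029} - \frac{306968}{-370854} = - \frac{409217}{-199029} - \frac{306968}{-370854} = \left(-409217\right) \left(- \frac{1}{199029}\right) - - \frac{153484}{185427} = \frac{409217}{199029} + \frac{153484}{185427} = \frac{35475882565}{12301783461}$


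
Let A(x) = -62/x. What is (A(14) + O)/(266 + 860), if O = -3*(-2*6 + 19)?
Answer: -89/3941 ≈ -0.022583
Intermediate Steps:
O = -21 (O = -3*(-12 + 19) = -3*7 = -21)
(A(14) + O)/(266 + 860) = (-62/14 - 21)/(266 + 860) = (-62*1/14 - 21)/1126 = (-31/7 - 21)*(1/1126) = -178/7*1/1126 = -89/3941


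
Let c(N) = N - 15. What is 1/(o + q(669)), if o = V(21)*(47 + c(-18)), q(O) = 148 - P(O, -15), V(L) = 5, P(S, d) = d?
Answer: 1/233 ≈ 0.0042918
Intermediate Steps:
c(N) = -15 + N
q(O) = 163 (q(O) = 148 - 1*(-15) = 148 + 15 = 163)
o = 70 (o = 5*(47 + (-15 - 18)) = 5*(47 - 33) = 5*14 = 70)
1/(o + q(669)) = 1/(70 + 163) = 1/233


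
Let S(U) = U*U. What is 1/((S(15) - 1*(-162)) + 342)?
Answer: 1/729 ≈ 0.0013717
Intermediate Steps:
S(U) = U²
1/((S(15) - 1*(-162)) + 342) = 1/((15² - 1*(-162)) + 342) = 1/((225 + 162) + 342) = 1/(387 + 342) = 1/729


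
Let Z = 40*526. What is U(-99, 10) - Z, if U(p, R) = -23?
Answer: -21063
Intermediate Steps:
Z = 21040
U(-99, 10) - Z = -23 - 1*21040 = -23 - 21040 = -21063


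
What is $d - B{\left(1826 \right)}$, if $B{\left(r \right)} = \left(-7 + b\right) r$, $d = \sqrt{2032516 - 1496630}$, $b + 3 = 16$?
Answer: $-10956 + \sqrt{535886} \approx -10224.0$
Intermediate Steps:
$b = 13$ ($b = -3 + 16 = 13$)
$d = \sqrt{535886} \approx 732.04$
$B{\left(r \right)} = 6 r$ ($B{\left(r \right)} = \left(-7 + 13\right) r = 6 r$)
$d - B{\left(1826 \right)} = \sqrt{535886} - 6 \cdot 1826 = \sqrt{535886} - 10956 = -10956 + \sqrt{535886}$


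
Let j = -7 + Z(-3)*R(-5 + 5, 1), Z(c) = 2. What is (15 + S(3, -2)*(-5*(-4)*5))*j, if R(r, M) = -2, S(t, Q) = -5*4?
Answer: 21835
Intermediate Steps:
S(t, Q) = -20
j = -11 (j = -7 + 2*(-2) = -7 - 4 = -11)
(15 + S(3, -2)*(-5*(-4)*5))*j = (15 - 20*(-5*(-4))*5)*(-11) = (15 - 400*5)*(-11) = (15 - 20*100)*(-11) = (15 - 2000)*(-11) = -1985*(-11) = 21835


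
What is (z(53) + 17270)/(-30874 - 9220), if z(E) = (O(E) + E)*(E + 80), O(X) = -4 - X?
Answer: -8369/20047 ≈ -0.41747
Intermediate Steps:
z(E) = -320 - 4*E (z(E) = ((-4 - E) + E)*(E + 80) = -4*(80 + E) = -320 - 4*E)
(z(53) + 17270)/(-30874 - 9220) = ((-320 - 4*53) + 17270)/(-30874 - 9220) = ((-320 - 212) + 17270)/(-40094) = (-532 + 17270)*(-1/40094) = 16738*(-1/40094) = -8369/20047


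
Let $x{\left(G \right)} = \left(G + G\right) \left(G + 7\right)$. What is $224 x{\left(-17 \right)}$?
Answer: $76160$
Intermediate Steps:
$x{\left(G \right)} = 2 G \left(7 + G\right)$
$224 x{\left(-17 \right)} = 224 \cdot 2 \left(-17\right) \left(7 - 17\right) = 224 \cdot 2 \left(-17\right) \left(-10\right) = 224 \cdot 340 = 76160$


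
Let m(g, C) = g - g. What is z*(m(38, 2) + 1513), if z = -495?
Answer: -748935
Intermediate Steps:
m(g, C) = 0
z*(m(38, 2) + 1513) = -495*(0 + 1513) = -495*1513 = -748935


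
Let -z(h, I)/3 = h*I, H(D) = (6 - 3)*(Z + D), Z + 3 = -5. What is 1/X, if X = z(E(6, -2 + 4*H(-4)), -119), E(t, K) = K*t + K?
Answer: -1/364854 ≈ -2.7408e-6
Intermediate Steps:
Z = -8 (Z = -3 - 5 = -8)
H(D) = -24 + 3*D (H(D) = (6 - 3)*(-8 + D) = 3*(-8 + D) = -24 + 3*D)
E(t, K) = K + K*t
z(h, I) = -3*I*h (z(h, I) = -3*h*I = -3*I*h)
X = -364854 (X = -3*(-119)*(-2 + 4*(-24 + 3*(-4)))*(1 + 6) = -3*(-119)*(-2 + 4*(-24 - 12))*7 = -3*(-119)*(-2 + 4*(-36))*7 = -3*(-119)*(-2 - 144)*7 = -3*(-119)*(-146*7) = -3*(-119)*(-1022) = -364854)
1/X = 1/(-364854) = -1/364854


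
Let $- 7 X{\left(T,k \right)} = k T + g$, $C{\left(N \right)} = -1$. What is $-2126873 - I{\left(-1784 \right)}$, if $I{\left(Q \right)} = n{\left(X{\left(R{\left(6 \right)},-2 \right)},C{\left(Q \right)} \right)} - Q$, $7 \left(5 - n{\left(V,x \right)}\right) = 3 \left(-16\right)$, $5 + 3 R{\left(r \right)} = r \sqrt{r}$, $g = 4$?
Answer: $- \frac{14900682}{7} \approx -2.1287 \cdot 10^{6}$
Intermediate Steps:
$R{\left(r \right)} = - \frac{5}{3} + \frac{r^{\frac{3}{2}}}{3}$ ($R{\left(r \right)} = - \frac{5}{3} + \frac{r \sqrt{r}}{3} = - \frac{5}{3} + \frac{r^{\frac{3}{2}}}{3}$)
$X{\left(T,k \right)} = - \frac{4}{7} - \frac{T k}{7}$ ($X{\left(T,k \right)} = - \frac{k T + 4}{7} = - \frac{T k + 4}{7} = - \frac{4 + T k}{7} = - \frac{4}{7} - \frac{T k}{7}$)
$n{\left(V,x \right)} = \frac{83}{7}$ ($n{\left(V,x \right)} = 5 - \frac{3 \left(-16\right)}{7} = 5 - - \frac{48}{7} = 5 + \frac{48}{7} = \frac{83}{7}$)
$I{\left(Q \right)} = \frac{83}{7} - Q$
$-2126873 - I{\left(-1784 \right)} = -2126873 - \left(\frac{83}{7} - -1784\right) = -2126873 - \left(\frac{83}{7} + 1784\right) = -2126873 - \frac{12571}{7} = - \frac{14900682}{7}$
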